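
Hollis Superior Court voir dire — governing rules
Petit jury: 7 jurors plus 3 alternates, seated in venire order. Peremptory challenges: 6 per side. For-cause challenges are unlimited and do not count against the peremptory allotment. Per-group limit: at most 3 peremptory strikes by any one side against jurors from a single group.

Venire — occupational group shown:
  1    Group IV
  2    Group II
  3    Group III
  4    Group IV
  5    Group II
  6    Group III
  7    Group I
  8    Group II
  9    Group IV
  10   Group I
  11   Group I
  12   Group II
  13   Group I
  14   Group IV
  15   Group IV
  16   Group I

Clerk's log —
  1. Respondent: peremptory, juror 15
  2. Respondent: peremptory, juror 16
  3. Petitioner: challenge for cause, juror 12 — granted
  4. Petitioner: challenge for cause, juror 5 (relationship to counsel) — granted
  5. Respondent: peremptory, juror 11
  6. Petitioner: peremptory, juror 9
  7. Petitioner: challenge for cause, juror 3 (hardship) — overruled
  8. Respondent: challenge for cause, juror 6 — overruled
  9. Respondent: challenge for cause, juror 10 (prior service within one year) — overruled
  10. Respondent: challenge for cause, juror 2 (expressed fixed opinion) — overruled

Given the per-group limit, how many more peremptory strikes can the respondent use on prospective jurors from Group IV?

Respondent peremptories so far: #15, #16, #11 — 3 of 6 used, 3 left overall.
Against Group IV: #15 — 1 used; per-group cap 3 leaves 2.
Binding limit: min(3, 2) = 2.

2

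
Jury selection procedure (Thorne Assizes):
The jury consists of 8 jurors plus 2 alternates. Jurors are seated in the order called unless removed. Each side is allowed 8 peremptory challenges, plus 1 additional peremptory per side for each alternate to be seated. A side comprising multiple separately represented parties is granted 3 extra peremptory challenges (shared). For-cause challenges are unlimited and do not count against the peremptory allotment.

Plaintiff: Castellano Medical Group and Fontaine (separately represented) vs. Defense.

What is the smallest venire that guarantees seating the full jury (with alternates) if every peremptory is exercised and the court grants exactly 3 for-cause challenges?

Seats to fill: 8 + 2 alternates = 10.
Peremptories — Plaintiff: 8 + 1×2 + 3 = 13; Defense: 8 + 1×2 = 10; total 23.
For-cause removals: 3.
Minimum venire: 10 + 23 + 3 = 36.

36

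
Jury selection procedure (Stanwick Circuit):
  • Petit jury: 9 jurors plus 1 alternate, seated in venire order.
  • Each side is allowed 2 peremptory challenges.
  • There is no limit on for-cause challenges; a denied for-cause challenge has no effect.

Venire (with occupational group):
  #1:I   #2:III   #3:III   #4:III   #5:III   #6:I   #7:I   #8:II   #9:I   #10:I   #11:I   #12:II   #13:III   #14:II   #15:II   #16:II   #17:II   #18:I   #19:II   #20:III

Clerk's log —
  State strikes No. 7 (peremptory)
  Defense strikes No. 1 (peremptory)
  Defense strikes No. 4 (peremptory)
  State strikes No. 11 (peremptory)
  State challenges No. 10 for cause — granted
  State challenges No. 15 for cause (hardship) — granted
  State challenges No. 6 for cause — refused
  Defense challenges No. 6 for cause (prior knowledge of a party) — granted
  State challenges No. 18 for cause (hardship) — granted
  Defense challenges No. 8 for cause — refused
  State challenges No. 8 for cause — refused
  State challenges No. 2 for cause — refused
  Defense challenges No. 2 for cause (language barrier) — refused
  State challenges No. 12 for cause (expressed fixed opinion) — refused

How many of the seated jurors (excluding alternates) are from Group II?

Removed: #1, #4, #6, #7, #10, #11, #15, #18.
Seated jurors 1–9: #2, #3, #5, #8, #9, #12, #13, #14, #16 (alternates #17 not counted).
Of those, in Group II: #8, #12, #14, #16 → 4.

4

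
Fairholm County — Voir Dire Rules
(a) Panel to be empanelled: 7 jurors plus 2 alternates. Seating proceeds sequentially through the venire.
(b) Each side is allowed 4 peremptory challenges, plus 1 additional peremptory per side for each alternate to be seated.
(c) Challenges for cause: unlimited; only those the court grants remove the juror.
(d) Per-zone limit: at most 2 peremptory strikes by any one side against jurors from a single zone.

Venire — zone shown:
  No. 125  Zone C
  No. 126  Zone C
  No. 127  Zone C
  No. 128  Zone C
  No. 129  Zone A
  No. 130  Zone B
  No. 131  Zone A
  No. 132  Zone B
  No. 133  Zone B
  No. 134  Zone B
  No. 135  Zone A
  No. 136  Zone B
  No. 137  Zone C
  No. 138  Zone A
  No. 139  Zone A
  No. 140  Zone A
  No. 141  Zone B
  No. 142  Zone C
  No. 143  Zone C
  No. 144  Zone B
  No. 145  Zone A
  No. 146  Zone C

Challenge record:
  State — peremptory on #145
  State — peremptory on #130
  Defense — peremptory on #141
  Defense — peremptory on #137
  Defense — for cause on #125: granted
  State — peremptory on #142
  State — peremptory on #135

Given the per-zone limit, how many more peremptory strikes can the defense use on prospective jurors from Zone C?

1

Defense peremptories so far: #141, #137 — 2 of 6 used, 4 left overall.
Against Zone C: #137 — 1 used; per-zone cap 2 leaves 1.
Binding limit: min(4, 1) = 1.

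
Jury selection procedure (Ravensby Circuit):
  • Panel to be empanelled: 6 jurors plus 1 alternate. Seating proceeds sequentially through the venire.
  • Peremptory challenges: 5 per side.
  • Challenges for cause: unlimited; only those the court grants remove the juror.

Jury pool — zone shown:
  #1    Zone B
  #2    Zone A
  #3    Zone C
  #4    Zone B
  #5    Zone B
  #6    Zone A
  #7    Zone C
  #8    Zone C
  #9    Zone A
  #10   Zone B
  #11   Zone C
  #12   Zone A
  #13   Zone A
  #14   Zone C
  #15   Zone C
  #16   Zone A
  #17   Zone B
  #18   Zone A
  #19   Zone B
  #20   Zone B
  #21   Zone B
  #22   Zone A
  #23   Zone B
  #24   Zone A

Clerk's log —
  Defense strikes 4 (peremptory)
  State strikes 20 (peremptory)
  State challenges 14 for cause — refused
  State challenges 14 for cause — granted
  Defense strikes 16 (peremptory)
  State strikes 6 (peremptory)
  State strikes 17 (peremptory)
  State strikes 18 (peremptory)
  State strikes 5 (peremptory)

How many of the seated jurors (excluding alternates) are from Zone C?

Removed: #4, #5, #6, #14, #16, #17, #18, #20.
Seated jurors 1–6: #1, #2, #3, #7, #8, #9 (alternates #10 not counted).
Of those, in Zone C: #3, #7, #8 → 3.

3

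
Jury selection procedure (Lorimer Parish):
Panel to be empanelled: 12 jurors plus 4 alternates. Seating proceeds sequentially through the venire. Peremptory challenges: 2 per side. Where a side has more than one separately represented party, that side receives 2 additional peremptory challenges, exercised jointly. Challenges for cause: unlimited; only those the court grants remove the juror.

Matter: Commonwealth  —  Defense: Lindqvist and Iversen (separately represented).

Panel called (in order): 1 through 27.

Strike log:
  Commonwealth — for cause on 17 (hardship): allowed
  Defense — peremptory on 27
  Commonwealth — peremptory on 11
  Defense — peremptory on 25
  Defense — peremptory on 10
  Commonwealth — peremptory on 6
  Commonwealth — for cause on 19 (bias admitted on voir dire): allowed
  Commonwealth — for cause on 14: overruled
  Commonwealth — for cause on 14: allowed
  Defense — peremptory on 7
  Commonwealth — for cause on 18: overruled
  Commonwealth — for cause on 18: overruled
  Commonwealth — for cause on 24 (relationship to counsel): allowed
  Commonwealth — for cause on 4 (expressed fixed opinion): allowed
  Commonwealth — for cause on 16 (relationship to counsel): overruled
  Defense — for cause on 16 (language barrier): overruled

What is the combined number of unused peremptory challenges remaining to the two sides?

Commonwealth allotment: 2. Defense allotment: 2 base + 2 multi-party = 4.
Commonwealth peremptories used: #11, #6 — 2 (for-cause on #17, #19, #14, #14, #18, #18, #24, #4, #16 don't count).
Defense peremptories used: #27, #25, #10, #7 — 4 (the for-cause on #16 doesn't count).
Remaining: (2 − 2) + (4 − 4) = 0.

0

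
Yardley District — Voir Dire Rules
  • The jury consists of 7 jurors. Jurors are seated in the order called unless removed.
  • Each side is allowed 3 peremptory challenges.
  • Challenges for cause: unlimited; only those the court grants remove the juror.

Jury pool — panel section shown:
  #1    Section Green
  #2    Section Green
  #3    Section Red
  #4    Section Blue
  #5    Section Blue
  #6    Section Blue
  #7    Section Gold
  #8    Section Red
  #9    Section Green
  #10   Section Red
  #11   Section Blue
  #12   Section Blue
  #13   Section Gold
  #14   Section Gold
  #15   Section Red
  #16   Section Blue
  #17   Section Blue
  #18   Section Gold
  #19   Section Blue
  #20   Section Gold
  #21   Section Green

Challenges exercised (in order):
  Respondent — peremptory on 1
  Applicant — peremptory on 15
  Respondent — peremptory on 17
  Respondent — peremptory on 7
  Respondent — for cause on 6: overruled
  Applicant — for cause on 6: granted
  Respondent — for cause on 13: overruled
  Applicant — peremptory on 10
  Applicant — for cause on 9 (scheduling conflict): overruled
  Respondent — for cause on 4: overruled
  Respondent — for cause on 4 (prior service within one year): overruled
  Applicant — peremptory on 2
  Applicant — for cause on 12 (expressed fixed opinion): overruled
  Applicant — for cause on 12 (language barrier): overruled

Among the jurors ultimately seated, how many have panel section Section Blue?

Removed: #1, #2, #6, #7, #10, #15, #17.
Seated jurors 1–7: #3, #4, #5, #8, #9, #11, #12.
Of those, in Section Blue: #4, #5, #11, #12 → 4.

4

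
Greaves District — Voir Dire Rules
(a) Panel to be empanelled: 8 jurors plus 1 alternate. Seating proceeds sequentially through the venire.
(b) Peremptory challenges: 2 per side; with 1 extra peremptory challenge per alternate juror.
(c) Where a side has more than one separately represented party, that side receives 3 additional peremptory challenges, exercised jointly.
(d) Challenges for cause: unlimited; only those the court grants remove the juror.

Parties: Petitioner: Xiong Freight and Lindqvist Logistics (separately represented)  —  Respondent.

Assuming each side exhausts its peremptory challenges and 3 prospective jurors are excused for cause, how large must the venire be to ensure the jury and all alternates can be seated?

21

Seats to fill: 8 + 1 alternates = 9.
Peremptories — Petitioner: 2 + 1×1 + 3 = 6; Respondent: 2 + 1×1 = 3; total 9.
For-cause removals: 3.
Minimum venire: 9 + 9 + 3 = 21.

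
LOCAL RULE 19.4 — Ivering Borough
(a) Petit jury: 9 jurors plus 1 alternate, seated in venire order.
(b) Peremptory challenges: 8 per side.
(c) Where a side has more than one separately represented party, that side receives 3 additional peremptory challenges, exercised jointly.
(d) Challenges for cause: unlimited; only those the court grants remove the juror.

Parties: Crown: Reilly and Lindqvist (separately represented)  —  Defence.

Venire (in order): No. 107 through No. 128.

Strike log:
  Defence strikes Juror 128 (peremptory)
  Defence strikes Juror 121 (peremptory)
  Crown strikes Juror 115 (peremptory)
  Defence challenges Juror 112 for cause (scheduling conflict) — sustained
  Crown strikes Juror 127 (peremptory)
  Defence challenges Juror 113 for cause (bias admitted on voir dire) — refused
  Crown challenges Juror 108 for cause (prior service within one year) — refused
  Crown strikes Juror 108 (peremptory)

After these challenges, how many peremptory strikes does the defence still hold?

Defence allotment: 8.
Defence peremptories used: #128, #121 — 2 (for-cause on #112, #113 don't count).
Remaining: 8 − 2 = 6.

6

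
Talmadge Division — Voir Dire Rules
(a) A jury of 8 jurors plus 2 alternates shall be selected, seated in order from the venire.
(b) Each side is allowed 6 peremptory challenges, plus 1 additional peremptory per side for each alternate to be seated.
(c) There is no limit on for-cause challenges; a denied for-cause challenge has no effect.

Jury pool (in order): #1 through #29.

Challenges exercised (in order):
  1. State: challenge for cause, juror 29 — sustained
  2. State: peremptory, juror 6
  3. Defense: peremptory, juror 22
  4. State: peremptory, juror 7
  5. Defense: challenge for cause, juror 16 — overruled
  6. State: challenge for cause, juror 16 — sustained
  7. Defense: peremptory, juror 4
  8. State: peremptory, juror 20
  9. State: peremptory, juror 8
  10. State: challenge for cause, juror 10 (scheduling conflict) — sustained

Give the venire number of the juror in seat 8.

13

Removed: #4, #6, #7, #8, #10, #16, #20, #22, #29.
Seating in order: seats 1–8 → #1, #2, #3, #5, #9, #11, #12, #13; alternates → #14, #15.
So seat 8 is #13.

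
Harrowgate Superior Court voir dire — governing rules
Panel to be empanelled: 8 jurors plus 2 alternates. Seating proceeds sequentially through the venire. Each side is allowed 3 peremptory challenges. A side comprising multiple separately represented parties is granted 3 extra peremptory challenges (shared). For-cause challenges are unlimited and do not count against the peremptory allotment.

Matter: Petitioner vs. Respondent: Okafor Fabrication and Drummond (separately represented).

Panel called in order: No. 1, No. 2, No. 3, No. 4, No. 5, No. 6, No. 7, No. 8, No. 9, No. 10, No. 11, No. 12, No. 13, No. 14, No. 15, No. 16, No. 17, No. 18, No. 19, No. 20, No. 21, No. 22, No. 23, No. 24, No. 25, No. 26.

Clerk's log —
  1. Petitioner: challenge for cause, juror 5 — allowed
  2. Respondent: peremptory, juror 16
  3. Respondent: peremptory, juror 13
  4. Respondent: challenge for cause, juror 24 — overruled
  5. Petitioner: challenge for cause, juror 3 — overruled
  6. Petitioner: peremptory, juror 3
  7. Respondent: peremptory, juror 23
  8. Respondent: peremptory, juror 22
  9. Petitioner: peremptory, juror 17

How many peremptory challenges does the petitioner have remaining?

1

Petitioner allotment: 3.
Petitioner peremptories used: #3, #17 — 2 (for-cause on #5, #3 don't count).
Remaining: 3 − 2 = 1.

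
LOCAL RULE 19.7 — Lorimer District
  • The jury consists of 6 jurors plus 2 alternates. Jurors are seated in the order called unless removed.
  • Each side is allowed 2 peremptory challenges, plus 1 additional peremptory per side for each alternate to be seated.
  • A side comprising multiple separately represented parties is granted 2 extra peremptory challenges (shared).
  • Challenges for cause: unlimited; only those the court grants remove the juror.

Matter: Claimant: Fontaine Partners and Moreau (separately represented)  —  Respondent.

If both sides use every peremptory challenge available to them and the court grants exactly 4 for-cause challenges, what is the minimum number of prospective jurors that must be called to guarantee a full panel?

Seats to fill: 6 + 2 alternates = 8.
Peremptories — Claimant: 2 + 1×2 + 2 = 6; Respondent: 2 + 1×2 = 4; total 10.
For-cause removals: 4.
Minimum venire: 8 + 10 + 4 = 22.

22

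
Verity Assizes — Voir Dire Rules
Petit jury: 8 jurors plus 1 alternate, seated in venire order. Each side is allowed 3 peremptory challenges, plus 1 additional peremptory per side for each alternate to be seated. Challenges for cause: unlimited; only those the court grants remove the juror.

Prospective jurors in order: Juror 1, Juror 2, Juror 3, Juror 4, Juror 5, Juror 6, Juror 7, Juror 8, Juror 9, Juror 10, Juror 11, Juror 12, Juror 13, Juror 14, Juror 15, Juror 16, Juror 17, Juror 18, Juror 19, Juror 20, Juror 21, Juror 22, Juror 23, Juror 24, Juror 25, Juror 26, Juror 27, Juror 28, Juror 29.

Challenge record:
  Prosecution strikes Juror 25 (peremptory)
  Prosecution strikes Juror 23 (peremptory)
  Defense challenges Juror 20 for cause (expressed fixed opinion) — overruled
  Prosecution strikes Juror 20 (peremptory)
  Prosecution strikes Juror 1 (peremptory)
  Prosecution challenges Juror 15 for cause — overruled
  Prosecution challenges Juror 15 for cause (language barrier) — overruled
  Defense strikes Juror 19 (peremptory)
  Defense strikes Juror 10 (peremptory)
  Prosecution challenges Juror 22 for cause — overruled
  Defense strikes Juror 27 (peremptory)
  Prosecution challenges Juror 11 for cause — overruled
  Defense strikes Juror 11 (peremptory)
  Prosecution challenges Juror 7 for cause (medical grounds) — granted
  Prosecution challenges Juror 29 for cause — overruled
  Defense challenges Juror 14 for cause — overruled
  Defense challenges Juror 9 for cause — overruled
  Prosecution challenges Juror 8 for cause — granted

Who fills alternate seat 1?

14

Removed: #1, #7, #8, #10, #11, #19, #20, #23, #25, #27. (#9, #14, #15, #22, #29 stay — for-cause denied.)
Seating in order: seats 1–8 → #2, #3, #4, #5, #6, #9, #12, #13; alternates → #14.
So alternate 1 is #14.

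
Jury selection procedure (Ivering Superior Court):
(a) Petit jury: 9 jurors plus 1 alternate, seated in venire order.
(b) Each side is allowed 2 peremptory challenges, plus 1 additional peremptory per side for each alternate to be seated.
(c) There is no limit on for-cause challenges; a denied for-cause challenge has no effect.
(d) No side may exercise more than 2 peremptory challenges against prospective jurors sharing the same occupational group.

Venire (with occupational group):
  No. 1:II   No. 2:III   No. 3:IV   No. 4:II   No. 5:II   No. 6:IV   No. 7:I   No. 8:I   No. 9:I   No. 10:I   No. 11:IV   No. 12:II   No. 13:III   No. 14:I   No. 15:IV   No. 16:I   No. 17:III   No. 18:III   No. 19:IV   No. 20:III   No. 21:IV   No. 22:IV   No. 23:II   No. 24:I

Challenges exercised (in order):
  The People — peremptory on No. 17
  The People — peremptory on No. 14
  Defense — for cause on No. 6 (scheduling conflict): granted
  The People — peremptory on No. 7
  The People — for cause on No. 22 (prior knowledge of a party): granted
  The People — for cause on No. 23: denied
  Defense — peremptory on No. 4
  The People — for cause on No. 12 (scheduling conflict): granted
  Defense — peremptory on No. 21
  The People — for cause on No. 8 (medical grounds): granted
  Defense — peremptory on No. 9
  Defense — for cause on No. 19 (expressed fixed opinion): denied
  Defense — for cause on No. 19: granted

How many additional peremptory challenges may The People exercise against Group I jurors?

0

The People peremptories so far: #17, #14, #7 — 3 of 3 used, 0 left overall.
Against Group I: #14, #7 — 2 used; per-group cap 2 leaves 0.
Binding limit: min(0, 0) = 0.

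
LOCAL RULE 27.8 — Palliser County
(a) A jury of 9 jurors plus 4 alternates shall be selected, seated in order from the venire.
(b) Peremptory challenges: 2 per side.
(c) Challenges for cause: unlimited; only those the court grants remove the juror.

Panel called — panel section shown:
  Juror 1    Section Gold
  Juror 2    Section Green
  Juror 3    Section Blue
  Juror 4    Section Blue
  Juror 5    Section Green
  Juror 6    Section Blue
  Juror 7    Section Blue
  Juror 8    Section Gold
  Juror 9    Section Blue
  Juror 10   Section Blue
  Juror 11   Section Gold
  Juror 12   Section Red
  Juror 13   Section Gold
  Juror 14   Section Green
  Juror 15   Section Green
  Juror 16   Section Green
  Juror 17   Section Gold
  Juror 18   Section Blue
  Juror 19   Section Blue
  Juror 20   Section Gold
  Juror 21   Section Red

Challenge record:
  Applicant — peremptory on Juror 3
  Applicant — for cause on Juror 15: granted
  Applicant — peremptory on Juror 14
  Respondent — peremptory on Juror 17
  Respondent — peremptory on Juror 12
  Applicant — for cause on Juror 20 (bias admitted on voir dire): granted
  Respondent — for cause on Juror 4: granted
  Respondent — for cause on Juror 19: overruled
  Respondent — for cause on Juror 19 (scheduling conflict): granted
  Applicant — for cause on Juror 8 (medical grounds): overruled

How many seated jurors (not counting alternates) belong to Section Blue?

Removed: #3, #4, #12, #14, #15, #17, #19, #20.
Seated jurors 1–9: #1, #2, #5, #6, #7, #8, #9, #10, #11 (alternates #13, #16, #18, #21 not counted).
Of those, in Section Blue: #6, #7, #9, #10 → 4.

4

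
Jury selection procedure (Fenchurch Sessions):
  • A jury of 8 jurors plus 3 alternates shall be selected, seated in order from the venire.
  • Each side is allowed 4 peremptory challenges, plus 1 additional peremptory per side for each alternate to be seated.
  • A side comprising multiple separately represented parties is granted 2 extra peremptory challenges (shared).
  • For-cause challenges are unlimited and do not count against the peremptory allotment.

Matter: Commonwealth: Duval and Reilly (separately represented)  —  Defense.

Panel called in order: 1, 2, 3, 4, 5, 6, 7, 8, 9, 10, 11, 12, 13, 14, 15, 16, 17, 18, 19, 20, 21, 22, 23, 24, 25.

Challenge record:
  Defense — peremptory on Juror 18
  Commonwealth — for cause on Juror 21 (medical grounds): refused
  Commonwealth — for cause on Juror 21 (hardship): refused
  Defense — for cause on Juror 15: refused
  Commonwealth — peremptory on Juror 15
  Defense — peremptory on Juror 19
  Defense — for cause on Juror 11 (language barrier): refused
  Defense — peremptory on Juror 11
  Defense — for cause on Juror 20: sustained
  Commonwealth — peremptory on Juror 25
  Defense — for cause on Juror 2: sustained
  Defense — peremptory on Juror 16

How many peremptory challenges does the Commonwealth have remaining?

Commonwealth allotment: 4 base + 1 × 3 alternates + 2 multi-party = 9.
Commonwealth peremptories used: #15, #25 — 2 (for-cause on #21, #21 don't count).
Remaining: 9 − 2 = 7.

7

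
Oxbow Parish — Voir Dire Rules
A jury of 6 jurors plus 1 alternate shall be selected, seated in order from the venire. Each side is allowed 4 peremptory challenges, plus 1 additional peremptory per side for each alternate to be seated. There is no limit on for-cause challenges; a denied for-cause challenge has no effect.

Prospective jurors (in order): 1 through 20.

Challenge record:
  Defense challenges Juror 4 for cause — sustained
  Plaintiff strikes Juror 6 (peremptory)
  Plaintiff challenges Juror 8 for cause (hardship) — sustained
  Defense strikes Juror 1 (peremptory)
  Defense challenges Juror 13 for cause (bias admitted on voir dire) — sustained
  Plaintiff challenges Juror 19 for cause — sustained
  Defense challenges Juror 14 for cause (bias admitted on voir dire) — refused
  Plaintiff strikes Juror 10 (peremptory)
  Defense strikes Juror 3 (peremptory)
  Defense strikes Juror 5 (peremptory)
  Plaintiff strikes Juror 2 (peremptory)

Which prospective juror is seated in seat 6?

15

Removed: #1, #2, #3, #4, #5, #6, #8, #10, #13, #19. (#14 stays — for-cause denied.)
Seating in order: seats 1–6 → #7, #9, #11, #12, #14, #15; alternates → #16.
So seat 6 is #15.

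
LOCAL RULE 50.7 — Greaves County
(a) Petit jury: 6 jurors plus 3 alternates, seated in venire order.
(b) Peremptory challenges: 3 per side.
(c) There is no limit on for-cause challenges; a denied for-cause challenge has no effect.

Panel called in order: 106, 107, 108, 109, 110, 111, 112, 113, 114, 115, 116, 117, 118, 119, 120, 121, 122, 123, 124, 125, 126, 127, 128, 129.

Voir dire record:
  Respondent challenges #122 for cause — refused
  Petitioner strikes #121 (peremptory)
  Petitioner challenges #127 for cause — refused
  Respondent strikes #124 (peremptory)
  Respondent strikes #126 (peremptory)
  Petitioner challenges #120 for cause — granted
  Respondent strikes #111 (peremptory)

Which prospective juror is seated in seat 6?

Removed: #111, #120, #121, #124, #126. (#122, #127 stay — for-cause denied.)
Seating in order: seats 1–6 → #106, #107, #108, #109, #110, #112; alternates → #113, #114, #115.
So seat 6 is #112.

112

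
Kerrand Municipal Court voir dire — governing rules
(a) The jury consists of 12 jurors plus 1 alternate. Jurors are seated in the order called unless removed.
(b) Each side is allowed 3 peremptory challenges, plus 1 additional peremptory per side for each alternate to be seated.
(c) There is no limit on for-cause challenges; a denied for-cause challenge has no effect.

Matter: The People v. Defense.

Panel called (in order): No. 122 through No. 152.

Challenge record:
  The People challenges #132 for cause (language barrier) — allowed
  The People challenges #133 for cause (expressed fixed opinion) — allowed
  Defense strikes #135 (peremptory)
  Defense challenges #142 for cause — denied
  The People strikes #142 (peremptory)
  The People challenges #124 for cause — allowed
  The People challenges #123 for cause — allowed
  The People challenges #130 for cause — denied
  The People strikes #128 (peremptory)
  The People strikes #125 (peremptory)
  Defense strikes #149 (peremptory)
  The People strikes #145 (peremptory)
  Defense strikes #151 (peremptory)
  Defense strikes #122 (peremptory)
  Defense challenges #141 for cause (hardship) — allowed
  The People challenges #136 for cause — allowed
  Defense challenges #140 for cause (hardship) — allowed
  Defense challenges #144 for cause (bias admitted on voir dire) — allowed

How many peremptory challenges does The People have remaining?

0

The People allotment: 3 base + 1 × 1 alternate = 4.
The People peremptories used: #142, #128, #125, #145 — 4 (for-cause on #132, #133, #124, #123, #130, #136 don't count).
Remaining: 4 − 4 = 0.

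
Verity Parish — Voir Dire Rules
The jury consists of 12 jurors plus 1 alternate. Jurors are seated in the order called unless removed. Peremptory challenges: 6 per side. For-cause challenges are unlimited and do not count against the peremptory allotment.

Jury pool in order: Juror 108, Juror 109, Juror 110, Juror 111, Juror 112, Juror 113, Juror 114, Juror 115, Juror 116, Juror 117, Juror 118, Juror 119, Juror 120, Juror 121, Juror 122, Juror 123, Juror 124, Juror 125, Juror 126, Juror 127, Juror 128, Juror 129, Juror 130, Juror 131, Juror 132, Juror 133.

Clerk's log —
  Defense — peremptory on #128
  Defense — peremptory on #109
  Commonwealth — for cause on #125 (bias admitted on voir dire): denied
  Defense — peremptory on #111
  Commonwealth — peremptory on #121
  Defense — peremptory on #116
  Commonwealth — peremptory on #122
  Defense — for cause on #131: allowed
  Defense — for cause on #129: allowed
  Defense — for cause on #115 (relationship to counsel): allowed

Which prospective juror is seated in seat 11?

124

Removed: #109, #111, #115, #116, #121, #122, #128, #129, #131. (#125 stays — for-cause denied.)
Seating in order: seats 1–12 → #108, #110, #112, #113, #114, #117, #118, #119, #120, #123, #124, #125; alternates → #126.
So seat 11 is #124.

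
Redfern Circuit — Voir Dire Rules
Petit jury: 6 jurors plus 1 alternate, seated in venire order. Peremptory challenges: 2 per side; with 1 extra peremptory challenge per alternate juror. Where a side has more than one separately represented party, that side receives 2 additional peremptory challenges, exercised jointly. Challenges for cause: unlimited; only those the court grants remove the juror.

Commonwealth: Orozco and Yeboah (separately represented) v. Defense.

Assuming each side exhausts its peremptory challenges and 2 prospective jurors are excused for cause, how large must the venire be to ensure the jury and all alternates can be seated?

Seats to fill: 6 + 1 alternates = 7.
Peremptories — Commonwealth: 2 + 1×1 + 2 = 5; Defense: 2 + 1×1 = 3; total 8.
For-cause removals: 2.
Minimum venire: 7 + 8 + 2 = 17.

17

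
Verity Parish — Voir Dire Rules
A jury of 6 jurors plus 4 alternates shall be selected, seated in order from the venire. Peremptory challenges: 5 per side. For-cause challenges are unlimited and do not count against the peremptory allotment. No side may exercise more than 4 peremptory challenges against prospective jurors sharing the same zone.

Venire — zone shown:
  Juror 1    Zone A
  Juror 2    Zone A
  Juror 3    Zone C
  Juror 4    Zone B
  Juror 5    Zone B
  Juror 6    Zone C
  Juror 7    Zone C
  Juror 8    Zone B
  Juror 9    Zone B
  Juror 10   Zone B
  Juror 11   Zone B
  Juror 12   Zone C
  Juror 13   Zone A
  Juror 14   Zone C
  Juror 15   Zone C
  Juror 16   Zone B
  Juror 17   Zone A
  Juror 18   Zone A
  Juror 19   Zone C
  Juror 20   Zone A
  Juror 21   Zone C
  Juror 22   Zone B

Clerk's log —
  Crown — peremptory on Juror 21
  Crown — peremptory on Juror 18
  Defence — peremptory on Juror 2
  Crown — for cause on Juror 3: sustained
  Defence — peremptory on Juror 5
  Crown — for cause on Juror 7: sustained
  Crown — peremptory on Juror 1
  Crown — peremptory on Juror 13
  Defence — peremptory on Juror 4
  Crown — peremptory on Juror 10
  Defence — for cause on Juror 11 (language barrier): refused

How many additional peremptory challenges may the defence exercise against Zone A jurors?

Defence peremptories so far: #2, #5, #4 — 3 of 5 used, 2 left overall.
Against Zone A: #2 — 1 used; per-zone cap 4 leaves 3.
Binding limit: min(2, 3) = 2.

2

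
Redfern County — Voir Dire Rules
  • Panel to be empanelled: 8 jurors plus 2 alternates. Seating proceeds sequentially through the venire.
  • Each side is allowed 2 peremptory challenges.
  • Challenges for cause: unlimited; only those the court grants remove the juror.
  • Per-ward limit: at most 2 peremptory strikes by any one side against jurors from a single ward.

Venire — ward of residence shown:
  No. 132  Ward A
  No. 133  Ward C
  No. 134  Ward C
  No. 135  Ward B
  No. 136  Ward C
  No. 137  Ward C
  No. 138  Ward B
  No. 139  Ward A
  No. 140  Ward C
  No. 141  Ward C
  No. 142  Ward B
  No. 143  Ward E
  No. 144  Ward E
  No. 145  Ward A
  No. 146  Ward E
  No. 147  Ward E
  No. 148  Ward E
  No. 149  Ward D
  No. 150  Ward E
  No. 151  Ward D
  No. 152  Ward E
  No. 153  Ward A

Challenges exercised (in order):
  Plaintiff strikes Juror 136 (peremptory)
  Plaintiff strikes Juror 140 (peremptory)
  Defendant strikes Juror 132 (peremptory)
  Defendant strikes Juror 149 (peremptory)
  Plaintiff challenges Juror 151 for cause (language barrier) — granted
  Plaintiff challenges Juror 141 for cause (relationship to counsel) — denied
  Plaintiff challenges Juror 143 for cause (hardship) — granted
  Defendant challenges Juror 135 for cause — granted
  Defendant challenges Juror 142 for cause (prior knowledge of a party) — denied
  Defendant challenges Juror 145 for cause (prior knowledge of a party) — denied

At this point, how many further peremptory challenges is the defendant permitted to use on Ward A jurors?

Defendant peremptories so far: #132, #149 — 2 of 2 used, 0 left overall.
Against Ward A: #132 — 1 used; per-ward cap 2 leaves 1.
Binding limit: min(0, 1) = 0.

0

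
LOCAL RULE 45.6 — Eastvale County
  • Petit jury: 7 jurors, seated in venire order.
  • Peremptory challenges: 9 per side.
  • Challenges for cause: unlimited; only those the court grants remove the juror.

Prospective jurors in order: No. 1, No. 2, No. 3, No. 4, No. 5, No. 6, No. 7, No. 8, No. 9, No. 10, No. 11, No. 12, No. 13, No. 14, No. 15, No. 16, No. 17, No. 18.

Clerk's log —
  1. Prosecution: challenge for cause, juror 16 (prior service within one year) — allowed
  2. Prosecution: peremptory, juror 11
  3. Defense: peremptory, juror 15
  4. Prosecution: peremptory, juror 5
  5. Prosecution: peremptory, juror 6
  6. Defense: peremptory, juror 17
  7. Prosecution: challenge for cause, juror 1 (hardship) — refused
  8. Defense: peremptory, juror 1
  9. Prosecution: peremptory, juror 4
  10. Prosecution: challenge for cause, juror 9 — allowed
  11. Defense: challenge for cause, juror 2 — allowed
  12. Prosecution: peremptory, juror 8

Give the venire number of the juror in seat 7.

Removed: #1, #2, #4, #5, #6, #8, #9, #11, #15, #16, #17.
Seating in order: seats 1–7 → #3, #7, #10, #12, #13, #14, #18.
So seat 7 is #18.

18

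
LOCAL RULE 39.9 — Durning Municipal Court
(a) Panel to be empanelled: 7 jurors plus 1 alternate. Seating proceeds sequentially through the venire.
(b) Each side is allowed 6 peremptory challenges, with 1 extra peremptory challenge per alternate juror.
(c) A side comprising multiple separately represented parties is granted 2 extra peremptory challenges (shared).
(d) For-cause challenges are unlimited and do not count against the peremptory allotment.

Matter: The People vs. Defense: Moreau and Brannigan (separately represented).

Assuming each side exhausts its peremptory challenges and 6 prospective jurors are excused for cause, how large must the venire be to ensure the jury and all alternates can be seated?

Seats to fill: 7 + 1 alternates = 8.
Peremptories — The People: 6 + 1×1 = 7; Defense: 6 + 1×1 + 2 = 9; total 16.
For-cause removals: 6.
Minimum venire: 8 + 16 + 6 = 30.

30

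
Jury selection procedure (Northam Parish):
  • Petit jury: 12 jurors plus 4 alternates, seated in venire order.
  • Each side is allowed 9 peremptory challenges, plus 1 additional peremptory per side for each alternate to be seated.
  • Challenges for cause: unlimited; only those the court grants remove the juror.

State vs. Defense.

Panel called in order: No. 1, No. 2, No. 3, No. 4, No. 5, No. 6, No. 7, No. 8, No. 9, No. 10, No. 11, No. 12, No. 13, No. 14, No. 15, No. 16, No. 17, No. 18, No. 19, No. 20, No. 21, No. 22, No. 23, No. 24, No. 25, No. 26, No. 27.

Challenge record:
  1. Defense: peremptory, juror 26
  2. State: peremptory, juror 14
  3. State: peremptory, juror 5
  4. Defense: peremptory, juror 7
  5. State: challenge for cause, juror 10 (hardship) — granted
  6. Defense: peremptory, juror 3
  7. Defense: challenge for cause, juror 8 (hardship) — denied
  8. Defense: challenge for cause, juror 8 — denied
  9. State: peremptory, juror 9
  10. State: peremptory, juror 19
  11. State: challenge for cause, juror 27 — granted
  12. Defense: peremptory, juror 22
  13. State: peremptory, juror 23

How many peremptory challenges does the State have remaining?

State allotment: 9 base + 1 × 4 alternates = 13.
State peremptories used: #14, #5, #9, #19, #23 — 5 (for-cause on #10, #27 don't count).
Remaining: 13 − 5 = 8.

8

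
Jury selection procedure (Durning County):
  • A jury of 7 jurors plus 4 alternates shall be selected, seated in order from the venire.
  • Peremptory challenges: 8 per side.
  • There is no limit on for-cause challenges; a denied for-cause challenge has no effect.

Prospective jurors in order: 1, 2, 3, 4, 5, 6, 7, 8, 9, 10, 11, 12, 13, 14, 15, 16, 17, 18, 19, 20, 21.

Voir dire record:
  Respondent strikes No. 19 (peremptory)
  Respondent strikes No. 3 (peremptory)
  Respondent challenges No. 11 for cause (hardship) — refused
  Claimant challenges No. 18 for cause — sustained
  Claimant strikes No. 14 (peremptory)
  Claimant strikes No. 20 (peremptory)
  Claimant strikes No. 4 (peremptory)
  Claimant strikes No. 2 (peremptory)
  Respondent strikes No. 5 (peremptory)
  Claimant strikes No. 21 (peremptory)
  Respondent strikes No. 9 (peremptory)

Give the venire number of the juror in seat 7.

12

Removed: #2, #3, #4, #5, #9, #14, #18, #19, #20, #21. (#11 stays — for-cause denied.)
Filling seats in venire order through position 7: #1, #6, #7, #8, #10, #11, #12.
So seat 7 is #12.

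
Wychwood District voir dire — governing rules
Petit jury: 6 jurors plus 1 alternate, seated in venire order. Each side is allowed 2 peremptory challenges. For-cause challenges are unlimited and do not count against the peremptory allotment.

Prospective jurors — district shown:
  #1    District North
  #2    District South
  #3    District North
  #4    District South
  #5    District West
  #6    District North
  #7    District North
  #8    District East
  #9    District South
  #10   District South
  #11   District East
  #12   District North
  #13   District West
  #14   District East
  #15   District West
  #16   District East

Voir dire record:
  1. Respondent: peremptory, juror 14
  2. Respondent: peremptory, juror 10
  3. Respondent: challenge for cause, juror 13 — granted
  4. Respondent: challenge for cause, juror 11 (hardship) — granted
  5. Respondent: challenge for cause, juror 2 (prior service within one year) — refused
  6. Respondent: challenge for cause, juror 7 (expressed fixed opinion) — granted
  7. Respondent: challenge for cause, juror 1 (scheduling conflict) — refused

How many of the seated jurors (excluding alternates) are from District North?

Removed: #7, #10, #11, #13, #14.
Seated jurors 1–6: #1, #2, #3, #4, #5, #6 (alternates #8 not counted).
Of those, in District North: #1, #3, #6 → 3.

3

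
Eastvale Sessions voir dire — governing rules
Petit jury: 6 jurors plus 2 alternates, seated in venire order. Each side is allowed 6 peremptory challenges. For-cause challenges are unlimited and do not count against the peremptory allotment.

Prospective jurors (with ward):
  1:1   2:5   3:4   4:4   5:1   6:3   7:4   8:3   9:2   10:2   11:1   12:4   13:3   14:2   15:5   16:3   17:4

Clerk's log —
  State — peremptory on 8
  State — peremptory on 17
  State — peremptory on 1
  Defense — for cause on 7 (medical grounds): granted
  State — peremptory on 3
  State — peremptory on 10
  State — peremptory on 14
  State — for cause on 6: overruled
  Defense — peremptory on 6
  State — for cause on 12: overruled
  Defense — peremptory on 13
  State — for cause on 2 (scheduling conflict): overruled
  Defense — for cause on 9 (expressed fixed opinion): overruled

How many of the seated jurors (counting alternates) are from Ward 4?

Removed: #1, #3, #6, #7, #8, #10, #13, #14, #17.
Seated (8 incl. alternates): #2, #4, #5, #9, #11, #12, #15, #16.
Of those, in Ward 4: #4, #12 → 2.

2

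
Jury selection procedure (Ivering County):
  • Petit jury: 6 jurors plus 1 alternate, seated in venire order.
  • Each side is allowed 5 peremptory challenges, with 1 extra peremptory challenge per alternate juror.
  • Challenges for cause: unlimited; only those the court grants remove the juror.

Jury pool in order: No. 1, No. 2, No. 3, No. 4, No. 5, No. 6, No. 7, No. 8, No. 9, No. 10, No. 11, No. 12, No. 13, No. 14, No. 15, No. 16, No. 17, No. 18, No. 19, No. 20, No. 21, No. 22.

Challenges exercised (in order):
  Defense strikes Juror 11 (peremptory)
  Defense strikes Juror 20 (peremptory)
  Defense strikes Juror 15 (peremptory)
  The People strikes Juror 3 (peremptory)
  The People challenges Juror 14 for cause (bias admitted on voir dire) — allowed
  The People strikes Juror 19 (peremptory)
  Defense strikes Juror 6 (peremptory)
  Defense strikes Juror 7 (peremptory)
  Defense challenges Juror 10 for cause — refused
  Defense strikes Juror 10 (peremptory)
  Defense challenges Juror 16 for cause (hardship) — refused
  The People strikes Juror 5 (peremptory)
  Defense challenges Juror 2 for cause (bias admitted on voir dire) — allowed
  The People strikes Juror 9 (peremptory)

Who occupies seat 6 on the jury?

16

Removed: #2, #3, #5, #6, #7, #9, #10, #11, #14, #15, #19, #20. (#16 stays — for-cause denied.)
Seating in order: seats 1–6 → #1, #4, #8, #12, #13, #16; alternates → #17.
So seat 6 is #16.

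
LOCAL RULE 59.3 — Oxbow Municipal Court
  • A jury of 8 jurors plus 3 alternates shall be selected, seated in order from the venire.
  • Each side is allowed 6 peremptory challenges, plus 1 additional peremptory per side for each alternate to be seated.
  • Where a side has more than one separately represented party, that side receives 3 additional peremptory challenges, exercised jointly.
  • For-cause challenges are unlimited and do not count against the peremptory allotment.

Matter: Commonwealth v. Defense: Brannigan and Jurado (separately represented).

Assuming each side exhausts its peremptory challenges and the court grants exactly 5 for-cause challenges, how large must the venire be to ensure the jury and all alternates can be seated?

37

Seats to fill: 8 + 3 alternates = 11.
Peremptories — Commonwealth: 6 + 1×3 = 9; Defense: 6 + 1×3 + 3 = 12; total 21.
For-cause removals: 5.
Minimum venire: 11 + 21 + 5 = 37.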